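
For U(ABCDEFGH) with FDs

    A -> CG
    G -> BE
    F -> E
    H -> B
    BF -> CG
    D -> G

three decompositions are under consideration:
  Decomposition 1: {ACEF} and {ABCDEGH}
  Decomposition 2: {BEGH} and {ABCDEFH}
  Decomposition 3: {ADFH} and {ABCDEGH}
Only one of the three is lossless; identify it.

Decomposition 1: common = {ACE}, closure = {ABCEG} → lossy.
Decomposition 2: common = {BEH}, closure = {BEH} → lossy.
Decomposition 3: common = {ADH}, closure = {ABCDEGH} → lossless.

Decomposition 3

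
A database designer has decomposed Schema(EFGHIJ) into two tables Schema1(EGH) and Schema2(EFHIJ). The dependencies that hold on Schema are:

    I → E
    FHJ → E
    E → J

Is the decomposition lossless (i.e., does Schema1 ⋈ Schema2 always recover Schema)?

No

Common attributes: Schema1 ∩ Schema2 = {EH}.
Closure of {EH}: E → J applies, adding J. So (EH)⁺ = {EHJ}.
The closure contains neither all of Schema1 = {EGH} nor all of Schema2 = {EFHIJ}, so the common attributes are not a superkey of either fragment. The join is lossy.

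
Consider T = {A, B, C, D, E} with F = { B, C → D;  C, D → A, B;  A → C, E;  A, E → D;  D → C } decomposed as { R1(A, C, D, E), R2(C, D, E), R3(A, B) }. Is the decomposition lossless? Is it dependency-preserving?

Lossless test (chase): Rows 1 and 2 agree on C, D; apply C, D→A, B and equate their A, B entries. Rows 1 and 3 agree on A; apply A→C, E and equate their C, E entries. Rows 1 and 3 agree on A, E; apply A, E→D and equate their D entries. Rows 1 and 3 agree on C, D; apply C, D→A, B and equate their A, B entries. Row 1 is now all distinguished symbols — the join is lossless.
Dependency preservation: the restricted closure of {B, C} across the fragments never reaches {D}, so B, C → D cannot be enforced without a join — not preserved.

lossless but not dependency-preserving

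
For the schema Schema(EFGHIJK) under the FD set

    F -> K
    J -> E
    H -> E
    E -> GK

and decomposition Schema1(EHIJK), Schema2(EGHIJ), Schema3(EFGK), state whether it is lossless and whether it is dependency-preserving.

lossy but dependency-preserving

Lossless test (chase): Rows 1 and 2 agree on E; apply E→GK and equate their GK entries. No row becomes fully distinguished — the join is lossy.
Dependency preservation: every FD's attributes lie within a single fragment, so each can be enforced locally — preserved.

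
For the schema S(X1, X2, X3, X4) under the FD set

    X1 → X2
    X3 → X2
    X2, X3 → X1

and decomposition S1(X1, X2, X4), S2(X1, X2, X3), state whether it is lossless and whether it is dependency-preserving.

lossy but dependency-preserving

Lossless test: (X1, X2)⁺ = {X1, X2}, which is a superkey of neither fragment — lossy.
Dependency preservation: every FD's attributes lie within a single fragment, so each can be enforced locally — preserved.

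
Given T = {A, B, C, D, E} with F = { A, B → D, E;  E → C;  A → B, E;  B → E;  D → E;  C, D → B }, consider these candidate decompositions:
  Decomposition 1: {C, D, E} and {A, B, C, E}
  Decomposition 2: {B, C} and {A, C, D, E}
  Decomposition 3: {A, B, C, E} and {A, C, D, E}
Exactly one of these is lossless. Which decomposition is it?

Decomposition 1: common = {C, E}, closure = {C, E} → lossy.
Decomposition 2: common = {C}, closure = {C} → lossy.
Decomposition 3: common = {A, C, E}, closure = {A, B, C, D, E} → lossless.

Decomposition 3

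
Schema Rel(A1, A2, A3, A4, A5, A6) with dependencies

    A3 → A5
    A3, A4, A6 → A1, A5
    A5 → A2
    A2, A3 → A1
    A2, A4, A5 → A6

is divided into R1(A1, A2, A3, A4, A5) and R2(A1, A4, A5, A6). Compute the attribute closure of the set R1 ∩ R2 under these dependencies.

R1 ∩ R2 = {A1, A4, A5}.
A5 → A2 applies, adding A2
A2, A4, A5 → A6 applies, adding A6
Closure: {A1, A2, A4, A5, A6}.

A1, A2, A4, A5, A6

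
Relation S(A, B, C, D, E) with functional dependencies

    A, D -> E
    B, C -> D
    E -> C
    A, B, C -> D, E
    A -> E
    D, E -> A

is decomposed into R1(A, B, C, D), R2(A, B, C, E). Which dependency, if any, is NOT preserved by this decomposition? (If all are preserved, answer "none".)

Check D, E → A: no single fragment contains all of {A, D, E}, and the restricted closure of {D, E} across the fragments never reaches {A}.
A, D → E is preserved.
B, C → D is preserved.
E → C is preserved.
A, B, C → D, E is preserved.
A → E is preserved.

D, E -> A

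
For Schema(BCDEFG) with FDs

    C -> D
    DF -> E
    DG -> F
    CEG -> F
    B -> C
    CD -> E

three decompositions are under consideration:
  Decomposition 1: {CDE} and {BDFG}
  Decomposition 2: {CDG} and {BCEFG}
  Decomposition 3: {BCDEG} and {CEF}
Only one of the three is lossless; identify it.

Decomposition 1: common = {D}, closure = {D} → lossy.
Decomposition 2: common = {CG}, closure = {CDEFG} → lossless.
Decomposition 3: common = {CE}, closure = {CDE} → lossy.

Decomposition 2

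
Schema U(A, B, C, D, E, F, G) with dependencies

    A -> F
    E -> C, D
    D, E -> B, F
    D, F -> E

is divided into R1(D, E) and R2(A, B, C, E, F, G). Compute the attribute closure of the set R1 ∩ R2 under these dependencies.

R1 ∩ R2 = {E}.
E → C, D applies, adding C, D
D, E → B, F applies, adding B, F
Closure: {B, C, D, E, F}.

B, C, D, E, F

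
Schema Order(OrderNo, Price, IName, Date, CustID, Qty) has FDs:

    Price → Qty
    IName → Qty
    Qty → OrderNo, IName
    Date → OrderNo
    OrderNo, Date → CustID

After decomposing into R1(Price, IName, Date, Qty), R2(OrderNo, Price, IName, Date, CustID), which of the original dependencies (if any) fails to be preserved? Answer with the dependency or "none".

Price → Qty lies within R1.
IName → Qty lies within R1.
Qty → OrderNo, IName: restricted closure across fragments reaches OrderNo, IName.
Date → OrderNo lies within R2.
OrderNo, Date → CustID lies within R2.
Every dependency is enforceable on the fragments, so the decomposition is dependency-preserving.

none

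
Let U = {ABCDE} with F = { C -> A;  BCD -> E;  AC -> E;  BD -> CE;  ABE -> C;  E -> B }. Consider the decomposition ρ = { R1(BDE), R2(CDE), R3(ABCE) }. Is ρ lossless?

Chase test. Columns are ABCDE; row i has aⱼ where attribute j ∈ Ri, else bᵢⱼ.
Initial tableau (one row per fragment):
  row 1: b11 a2 b13 a4 a5
  row 2: b21 b22 a3 a4 a5
  row 3: a1 a2 a3 b34 a5
Rows 2 and 3 agree on C; apply C→A and equate their A entries.
Rows 1 and 2 agree on E; apply E→B and equate their B entries.
Rows 1 and 2 agree on BD; apply BD→CE and equate their CE entries.
Rows 1 and 2 agree on C; apply C→A and equate their A entries.
Row 1 is now all distinguished symbols — the join is lossless.

Yes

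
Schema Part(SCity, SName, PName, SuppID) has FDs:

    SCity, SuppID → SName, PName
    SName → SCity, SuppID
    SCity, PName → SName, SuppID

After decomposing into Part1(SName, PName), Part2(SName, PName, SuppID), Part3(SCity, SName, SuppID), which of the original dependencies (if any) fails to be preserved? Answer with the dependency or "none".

Check SCity, PName → SName, SuppID: no single fragment contains all of {SCity, SName, PName, SuppID}, and the restricted closure of {SCity, PName} across the fragments never reaches {SName, SuppID}.
SCity, SuppID → SName, PName is preserved.
SName → SCity, SuppID is preserved.

SCity, PName → SName, SuppID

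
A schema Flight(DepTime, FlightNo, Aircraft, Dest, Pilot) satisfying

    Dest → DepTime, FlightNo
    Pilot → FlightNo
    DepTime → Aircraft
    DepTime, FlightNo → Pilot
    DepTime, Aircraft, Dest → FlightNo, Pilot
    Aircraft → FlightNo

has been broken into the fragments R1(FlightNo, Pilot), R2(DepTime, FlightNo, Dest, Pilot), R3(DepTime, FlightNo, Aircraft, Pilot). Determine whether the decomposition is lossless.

Chase test. Columns are DepTime, FlightNo, Aircraft, Dest, Pilot; row i has aⱼ where attribute j ∈ Ri, else bᵢⱼ.
Initial tableau (one row per fragment):
  row 1: b11 a2 b13 b14 a5
  row 2: a1 a2 b23 a4 a5
  row 3: a1 a2 a3 b34 a5
Rows 2 and 3 agree on DepTime; apply DepTime→Aircraft and equate their Aircraft entries.
Row 2 is now all distinguished symbols — the join is lossless.

Yes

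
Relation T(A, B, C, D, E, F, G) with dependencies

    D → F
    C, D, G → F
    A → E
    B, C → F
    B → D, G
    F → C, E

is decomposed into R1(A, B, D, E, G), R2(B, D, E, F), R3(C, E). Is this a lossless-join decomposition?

No

Chase test. Columns are A, B, C, D, E, F, G; row i has aⱼ where attribute j ∈ Ri, else bᵢⱼ.
Initial tableau (one row per fragment):
  row 1: a1 a2 b13 a4 a5 b16 a7
  row 2: b21 a2 b23 a4 a5 a6 b27
  row 3: b31 b32 a3 b34 a5 b36 b37
Rows 1 and 2 agree on D; apply D→F and equate their F entries.
Rows 1 and 2 agree on B; apply B→D, G and equate their D, G entries.
Rows 1 and 2 agree on F; apply F→C, E and equate their C, E entries.
No row becomes fully distinguished — the join is lossy.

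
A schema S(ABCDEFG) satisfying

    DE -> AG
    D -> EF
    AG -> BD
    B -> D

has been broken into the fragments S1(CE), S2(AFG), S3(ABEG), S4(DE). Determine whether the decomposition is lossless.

No

Chase test. Columns are ABCDEFG; row i has aⱼ where attribute j ∈ Si, else bᵢⱼ.
Initial tableau (one row per fragment):
  row 1: b11 b12 a3 b14 a5 b16 b17
  row 2: a1 b22 b23 b24 b25 a6 a7
  row 3: a1 a2 b33 b34 a5 b36 a7
  row 4: b41 b42 b43 a4 a5 b46 b47
Rows 2 and 3 agree on AG; apply AG→BD and equate their BD entries.
Rows 2 and 3 agree on D; apply D→EF and equate their EF entries.
No row becomes fully distinguished — the join is lossy.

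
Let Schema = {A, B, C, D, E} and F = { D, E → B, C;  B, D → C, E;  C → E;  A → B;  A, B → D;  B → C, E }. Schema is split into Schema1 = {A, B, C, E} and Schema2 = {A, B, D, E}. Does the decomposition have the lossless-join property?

Yes

Common attributes: Schema1 ∩ Schema2 = {A, B, E}.
Closure of {A, B, E}: A, B → D applies, adding D; B → C, E applies, adding C. So (A, B, E)⁺ = {A, B, C, D, E}.
This closure contains every attribute of Schema1, so Schema1 ∩ Schema2 → Schema1. The join is lossless.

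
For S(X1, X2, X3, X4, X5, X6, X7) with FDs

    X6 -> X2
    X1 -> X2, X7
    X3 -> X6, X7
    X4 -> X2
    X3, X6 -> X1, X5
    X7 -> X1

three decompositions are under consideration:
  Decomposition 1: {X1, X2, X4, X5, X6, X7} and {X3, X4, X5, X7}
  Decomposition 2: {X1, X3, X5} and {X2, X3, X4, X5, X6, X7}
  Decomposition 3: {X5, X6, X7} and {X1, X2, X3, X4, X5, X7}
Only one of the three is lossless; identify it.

Decomposition 2

Decomposition 1: common = {X4, X5, X7}, closure = {X1, X2, X4, X5, X7} → lossy.
Decomposition 2: common = {X3, X5}, closure = {X1, X2, X3, X5, X6, X7} → lossless.
Decomposition 3: common = {X5, X7}, closure = {X1, X2, X5, X7} → lossy.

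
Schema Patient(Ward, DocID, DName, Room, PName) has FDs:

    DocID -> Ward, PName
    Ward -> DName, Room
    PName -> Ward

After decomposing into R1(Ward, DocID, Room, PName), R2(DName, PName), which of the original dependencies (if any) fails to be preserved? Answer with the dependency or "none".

Check Ward → DName, Room: no single fragment contains all of {Ward, DName, Room}, and the restricted closure of {Ward} across the fragments never reaches {DName, Room}.
DocID → Ward, PName is preserved.
PName → Ward is preserved.

Ward -> DName, Room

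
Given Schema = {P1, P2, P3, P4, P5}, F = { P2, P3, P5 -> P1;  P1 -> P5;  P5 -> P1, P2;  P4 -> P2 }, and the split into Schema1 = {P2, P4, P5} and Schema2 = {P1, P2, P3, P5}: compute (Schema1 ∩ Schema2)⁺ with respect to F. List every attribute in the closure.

Schema1 ∩ Schema2 = {P2, P5}.
P5 → P1, P2 applies, adding P1
Closure: {P1, P2, P5}.

P1, P2, P5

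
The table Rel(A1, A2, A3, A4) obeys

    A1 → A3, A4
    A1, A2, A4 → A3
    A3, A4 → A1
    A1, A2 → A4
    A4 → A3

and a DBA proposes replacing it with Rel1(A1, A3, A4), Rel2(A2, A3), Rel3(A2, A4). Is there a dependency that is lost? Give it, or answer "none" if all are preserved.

none

A1 → A3, A4 lies within Rel1.
A1, A2, A4 → A3: restricted closure across fragments reaches A3.
A3, A4 → A1 lies within Rel1.
A1, A2 → A4: restricted closure across fragments reaches A4.
A4 → A3 lies within Rel1.
Every dependency is enforceable on the fragments, so the decomposition is dependency-preserving.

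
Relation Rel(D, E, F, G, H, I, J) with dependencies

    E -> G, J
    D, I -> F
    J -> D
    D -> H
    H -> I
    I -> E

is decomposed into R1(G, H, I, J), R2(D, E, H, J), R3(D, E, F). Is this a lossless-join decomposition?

Yes

Chase test. Columns are D, E, F, G, H, I, J; row i has aⱼ where attribute j ∈ Ri, else bᵢⱼ.
Initial tableau (one row per fragment):
  row 1: b11 b12 b13 a4 a5 a6 a7
  row 2: a1 a2 b23 b24 a5 b26 a7
  row 3: a1 a2 a3 b34 b35 b36 b37
Rows 2 and 3 agree on E; apply E→G, J and equate their G, J entries.
Rows 1 and 2 agree on J; apply J→D and equate their D entries.
Rows 1 and 3 agree on D; apply D→H and equate their H entries.
Rows 1 and 2 agree on H; apply H→I and equate their I entries.
Rows 1 and 3 agree on H; apply H→I and equate their I entries.
Rows 1 and 2 agree on I; apply I→E and equate their E entries.
Rows 1 and 2 agree on E; apply E→G, J and equate their G, J entries.
Rows 1 and 2 agree on D, I; apply D, I→F and equate their F entries.
Rows 1 and 3 agree on D, I; apply D, I→F and equate their F entries.
Row 1 is now all distinguished symbols — the join is lossless.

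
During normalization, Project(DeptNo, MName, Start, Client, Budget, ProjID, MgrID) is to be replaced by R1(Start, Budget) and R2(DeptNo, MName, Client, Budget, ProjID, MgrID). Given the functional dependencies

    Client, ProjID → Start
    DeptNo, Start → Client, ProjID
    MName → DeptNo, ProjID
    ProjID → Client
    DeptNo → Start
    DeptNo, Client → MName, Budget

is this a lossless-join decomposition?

Common attributes: R1 ∩ R2 = {Budget}.
No dependency enlarges {Budget}, so (Budget)⁺ = {Budget}.
The closure contains neither all of R1 = {Start, Budget} nor all of R2 = {DeptNo, MName, Client, Budget, ProjID, MgrID}, so the common attributes are not a superkey of either fragment. The join is lossy.

No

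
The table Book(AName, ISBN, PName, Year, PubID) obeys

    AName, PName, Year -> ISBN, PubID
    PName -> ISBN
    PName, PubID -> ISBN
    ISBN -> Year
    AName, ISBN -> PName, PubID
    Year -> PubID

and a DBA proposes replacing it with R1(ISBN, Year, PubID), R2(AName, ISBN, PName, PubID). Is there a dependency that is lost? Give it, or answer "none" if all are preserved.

none

AName, PName, Year → ISBN, PubID: restricted closure across fragments reaches ISBN, PubID.
PName → ISBN lies within R2.
PName, PubID → ISBN lies within R2.
ISBN → Year lies within R1.
AName, ISBN → PName, PubID lies within R2.
Year → PubID lies within R1.
Every dependency is enforceable on the fragments, so the decomposition is dependency-preserving.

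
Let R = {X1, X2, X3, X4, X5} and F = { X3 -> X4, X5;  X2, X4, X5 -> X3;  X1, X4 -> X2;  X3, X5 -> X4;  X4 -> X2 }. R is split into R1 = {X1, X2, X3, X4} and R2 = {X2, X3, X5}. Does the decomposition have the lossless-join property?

Yes

Common attributes: R1 ∩ R2 = {X2, X3}.
Closure of {X2, X3}: X3 → X4, X5 applies, adding X4, X5. So (X2, X3)⁺ = {X2, X3, X4, X5}.
This closure contains every attribute of R2, so R1 ∩ R2 → R2. The join is lossless.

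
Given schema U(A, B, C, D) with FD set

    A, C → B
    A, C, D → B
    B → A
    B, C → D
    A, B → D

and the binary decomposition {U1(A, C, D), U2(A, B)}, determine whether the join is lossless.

No

Common attributes: U1 ∩ U2 = {A}.
No dependency enlarges {A}, so (A)⁺ = {A}.
The closure contains neither all of U1 = {A, C, D} nor all of U2 = {A, B}, so the common attributes are not a superkey of either fragment. The join is lossy.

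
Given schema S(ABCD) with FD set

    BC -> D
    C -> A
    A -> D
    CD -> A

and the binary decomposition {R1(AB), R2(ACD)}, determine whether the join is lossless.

Common attributes: R1 ∩ R2 = {A}.
Closure of {A}: A → D applies, adding D. So (A)⁺ = {AD}.
The closure contains neither all of R1 = {AB} nor all of R2 = {ACD}, so the common attributes are not a superkey of either fragment. The join is lossy.

No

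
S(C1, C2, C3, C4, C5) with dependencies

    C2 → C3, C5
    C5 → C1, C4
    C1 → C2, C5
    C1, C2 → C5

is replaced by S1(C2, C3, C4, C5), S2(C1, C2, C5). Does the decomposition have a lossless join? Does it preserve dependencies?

Lossless test: (C2, C5)⁺ = {C1, C2, C3, C4, C5}, which contains all of one fragment — lossless.
Dependency preservation: C5 → C1, C4 is not contained in any single fragment, but the restricted closure of its left-hand side across the fragments still reaches the right-hand side; the remaining FDs each lie inside some fragment. All dependencies are preserved.

lossless and dependency-preserving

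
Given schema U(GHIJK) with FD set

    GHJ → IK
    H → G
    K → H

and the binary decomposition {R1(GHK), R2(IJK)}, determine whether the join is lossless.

Common attributes: R1 ∩ R2 = {K}.
Closure of {K}: K → H applies, adding H; H → G applies, adding G. So (K)⁺ = {GHK}.
This closure contains every attribute of R1, so R1 ∩ R2 → R1. The join is lossless.

Yes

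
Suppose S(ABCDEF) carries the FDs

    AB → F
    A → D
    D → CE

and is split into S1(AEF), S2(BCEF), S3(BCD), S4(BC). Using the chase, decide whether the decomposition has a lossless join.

No

Chase test. Columns are ABCDEF; row i has aⱼ where attribute j ∈ Si, else bᵢⱼ.
Initial tableau (one row per fragment):
  row 1: a1 b12 b13 b14 a5 a6
  row 2: b21 a2 a3 b24 a5 a6
  row 3: b31 a2 a3 a4 b35 b36
  row 4: b41 a2 a3 b44 b45 b46
No row becomes fully distinguished — the join is lossy.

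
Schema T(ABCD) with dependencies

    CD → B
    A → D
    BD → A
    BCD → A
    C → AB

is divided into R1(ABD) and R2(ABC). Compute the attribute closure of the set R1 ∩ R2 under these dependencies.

R1 ∩ R2 = {AB}.
A → D applies, adding D
Closure: {ABD}.

ABD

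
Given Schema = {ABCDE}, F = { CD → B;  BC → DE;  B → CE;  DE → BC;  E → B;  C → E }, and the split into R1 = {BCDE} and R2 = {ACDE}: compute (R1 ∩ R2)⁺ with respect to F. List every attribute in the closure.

R1 ∩ R2 = {CDE}.
CD → B applies, adding B
Closure: {BCDE}.

BCDE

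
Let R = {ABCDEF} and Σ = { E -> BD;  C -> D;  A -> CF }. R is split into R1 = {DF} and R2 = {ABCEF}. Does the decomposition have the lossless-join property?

Common attributes: R1 ∩ R2 = {F}.
No dependency enlarges {F}, so (F)⁺ = {F}.
The closure contains neither all of R1 = {DF} nor all of R2 = {ABCEF}, so the common attributes are not a superkey of either fragment. The join is lossy.

No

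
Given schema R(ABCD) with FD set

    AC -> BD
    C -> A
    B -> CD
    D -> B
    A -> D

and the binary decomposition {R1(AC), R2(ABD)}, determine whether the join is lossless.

Common attributes: R1 ∩ R2 = {A}.
Closure of {A}: A → D applies, adding D; D → B applies, adding B; B → CD applies, adding C. So (A)⁺ = {ABCD}.
This closure contains every attribute of R1, so R1 ∩ R2 → R1. The join is lossless.

Yes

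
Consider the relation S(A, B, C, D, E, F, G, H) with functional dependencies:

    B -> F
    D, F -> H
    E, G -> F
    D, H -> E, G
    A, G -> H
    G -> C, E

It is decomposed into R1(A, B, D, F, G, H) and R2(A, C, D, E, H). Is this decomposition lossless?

Common attributes: R1 ∩ R2 = {A, D, H}.
Closure of {A, D, H}: D, H → E, G applies, adding E, G; G → C, E applies, adding C; E, G → F applies, adding F. So (A, D, H)⁺ = {A, C, D, E, F, G, H}.
This closure contains every attribute of R2, so R1 ∩ R2 → R2. The join is lossless.

Yes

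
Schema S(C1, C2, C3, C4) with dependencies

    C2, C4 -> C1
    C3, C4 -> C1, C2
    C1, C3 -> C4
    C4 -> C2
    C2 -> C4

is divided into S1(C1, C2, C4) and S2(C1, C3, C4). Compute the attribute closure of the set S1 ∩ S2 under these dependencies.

C1, C2, C4

S1 ∩ S2 = {C1, C4}.
C4 → C2 applies, adding C2
Closure: {C1, C2, C4}.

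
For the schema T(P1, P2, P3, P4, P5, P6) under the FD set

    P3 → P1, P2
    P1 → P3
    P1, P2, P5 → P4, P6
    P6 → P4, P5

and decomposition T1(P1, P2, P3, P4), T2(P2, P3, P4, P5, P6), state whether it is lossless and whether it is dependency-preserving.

Lossless test: (P2, P3, P4)⁺ = {P1, P2, P3, P4}, which contains all of one fragment — lossless.
Dependency preservation: P1, P2, P5 → P4, P6 is not contained in any single fragment, but the restricted closure of its left-hand side across the fragments still reaches the right-hand side; the remaining FDs each lie inside some fragment. All dependencies are preserved.

lossless and dependency-preserving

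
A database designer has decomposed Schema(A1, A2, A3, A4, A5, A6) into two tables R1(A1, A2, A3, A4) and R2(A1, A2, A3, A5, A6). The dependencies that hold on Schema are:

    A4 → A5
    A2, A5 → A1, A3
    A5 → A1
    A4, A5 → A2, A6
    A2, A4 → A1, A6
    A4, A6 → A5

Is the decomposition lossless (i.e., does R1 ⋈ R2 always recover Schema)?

No

Common attributes: R1 ∩ R2 = {A1, A2, A3}.
No dependency enlarges {A1, A2, A3}, so (A1, A2, A3)⁺ = {A1, A2, A3}.
The closure contains neither all of R1 = {A1, A2, A3, A4} nor all of R2 = {A1, A2, A3, A5, A6}, so the common attributes are not a superkey of either fragment. The join is lossy.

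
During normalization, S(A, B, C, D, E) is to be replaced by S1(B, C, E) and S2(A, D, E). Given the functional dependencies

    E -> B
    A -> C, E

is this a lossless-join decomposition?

Common attributes: S1 ∩ S2 = {E}.
Closure of {E}: E → B applies, adding B. So (E)⁺ = {B, E}.
The closure contains neither all of S1 = {B, C, E} nor all of S2 = {A, D, E}, so the common attributes are not a superkey of either fragment. The join is lossy.

No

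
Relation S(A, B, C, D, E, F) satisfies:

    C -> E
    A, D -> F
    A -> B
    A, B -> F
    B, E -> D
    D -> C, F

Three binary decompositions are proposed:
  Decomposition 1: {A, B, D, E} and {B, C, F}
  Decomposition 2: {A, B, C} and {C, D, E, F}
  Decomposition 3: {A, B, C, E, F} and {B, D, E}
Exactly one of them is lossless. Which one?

Decomposition 1: common = {B}, closure = {B} → lossy.
Decomposition 2: common = {C}, closure = {C, E} → lossy.
Decomposition 3: common = {B, E}, closure = {B, C, D, E, F} → lossless.

Decomposition 3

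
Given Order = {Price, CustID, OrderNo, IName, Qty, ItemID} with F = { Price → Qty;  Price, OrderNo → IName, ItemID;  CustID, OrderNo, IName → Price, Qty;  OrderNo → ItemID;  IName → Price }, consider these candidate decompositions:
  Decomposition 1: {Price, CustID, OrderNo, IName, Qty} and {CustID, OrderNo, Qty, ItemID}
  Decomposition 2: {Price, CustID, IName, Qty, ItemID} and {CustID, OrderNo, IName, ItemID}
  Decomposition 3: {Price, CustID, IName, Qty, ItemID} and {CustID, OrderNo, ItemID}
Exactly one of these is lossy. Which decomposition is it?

Decomposition 3

Decomposition 1: common = {CustID, OrderNo, Qty}, closure = {CustID, OrderNo, Qty, ItemID} → lossless.
Decomposition 2: common = {CustID, IName, ItemID}, closure = {Price, CustID, IName, Qty, ItemID} → lossless.
Decomposition 3: common = {CustID, ItemID}, closure = {CustID, ItemID} → lossy.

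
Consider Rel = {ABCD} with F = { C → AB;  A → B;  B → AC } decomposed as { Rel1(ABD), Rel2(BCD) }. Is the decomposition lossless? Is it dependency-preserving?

Lossless test: (BD)⁺ = {ABCD}, which contains all of one fragment — lossless.
Dependency preservation: C → AB; B → AC are not contained in any single fragment, but the restricted closure of each left-hand side across the fragments still reaches the right-hand side; the remaining FDs each lie inside some fragment. All dependencies are preserved.

lossless and dependency-preserving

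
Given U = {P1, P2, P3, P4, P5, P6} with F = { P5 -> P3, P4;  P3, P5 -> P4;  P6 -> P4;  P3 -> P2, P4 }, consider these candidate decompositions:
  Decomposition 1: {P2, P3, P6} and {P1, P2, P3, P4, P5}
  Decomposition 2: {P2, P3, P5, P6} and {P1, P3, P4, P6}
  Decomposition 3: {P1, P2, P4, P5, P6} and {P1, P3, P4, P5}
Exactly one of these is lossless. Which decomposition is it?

Decomposition 1: common = {P2, P3}, closure = {P2, P3, P4} → lossy.
Decomposition 2: common = {P3, P6}, closure = {P2, P3, P4, P6} → lossy.
Decomposition 3: common = {P1, P4, P5}, closure = {P1, P2, P3, P4, P5} → lossless.

Decomposition 3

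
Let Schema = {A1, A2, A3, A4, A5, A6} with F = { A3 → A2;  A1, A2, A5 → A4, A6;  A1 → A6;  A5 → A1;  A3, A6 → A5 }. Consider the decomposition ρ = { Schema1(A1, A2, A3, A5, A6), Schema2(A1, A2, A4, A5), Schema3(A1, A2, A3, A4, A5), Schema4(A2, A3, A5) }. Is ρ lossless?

Yes

Chase test. Columns are A1, A2, A3, A4, A5, A6; row i has aⱼ where attribute j ∈ Schemai, else bᵢⱼ.
Initial tableau (one row per fragment):
  row 1: a1 a2 a3 b14 a5 a6
  row 2: a1 a2 b23 a4 a5 b26
  row 3: a1 a2 a3 a4 a5 b36
  row 4: b41 a2 a3 b44 a5 b46
Rows 1 and 2 agree on A1, A2, A5; apply A1, A2, A5→A4, A6 and equate their A4, A6 entries.
Rows 1 and 3 agree on A1, A2, A5; apply A1, A2, A5→A4, A6 and equate their A4, A6 entries.
Rows 1 and 4 agree on A5; apply A5→A1 and equate their A1 entries.
Rows 1 and 4 agree on A1, A2, A5; apply A1, A2, A5→A4, A6 and equate their A4, A6 entries.
Row 1 is now all distinguished symbols — the join is lossless.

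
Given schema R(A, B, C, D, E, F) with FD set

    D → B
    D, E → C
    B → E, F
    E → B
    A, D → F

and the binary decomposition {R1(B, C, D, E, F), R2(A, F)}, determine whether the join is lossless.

Common attributes: R1 ∩ R2 = {F}.
No dependency enlarges {F}, so (F)⁺ = {F}.
The closure contains neither all of R1 = {B, C, D, E, F} nor all of R2 = {A, F}, so the common attributes are not a superkey of either fragment. The join is lossy.

No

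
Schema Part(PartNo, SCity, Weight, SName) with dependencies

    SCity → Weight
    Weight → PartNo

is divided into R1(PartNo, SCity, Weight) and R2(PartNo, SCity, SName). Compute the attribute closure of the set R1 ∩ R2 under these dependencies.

PartNo, SCity, Weight

R1 ∩ R2 = {PartNo, SCity}.
SCity → Weight applies, adding Weight
Closure: {PartNo, SCity, Weight}.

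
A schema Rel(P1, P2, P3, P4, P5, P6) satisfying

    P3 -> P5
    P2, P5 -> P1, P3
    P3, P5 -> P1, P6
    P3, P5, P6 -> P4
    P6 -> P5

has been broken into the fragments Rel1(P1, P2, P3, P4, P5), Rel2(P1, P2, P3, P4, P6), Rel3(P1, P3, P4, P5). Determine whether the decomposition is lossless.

Yes

Chase test. Columns are P1, P2, P3, P4, P5, P6; row i has aⱼ where attribute j ∈ Reli, else bᵢⱼ.
Initial tableau (one row per fragment):
  row 1: a1 a2 a3 a4 a5 b16
  row 2: a1 a2 a3 a4 b25 a6
  row 3: a1 b32 a3 a4 a5 b36
Rows 1 and 2 agree on P3; apply P3→P5 and equate their P5 entries.
Rows 1 and 2 agree on P3, P5; apply P3, P5→P1, P6 and equate their P1, P6 entries.
Rows 1 and 3 agree on P3, P5; apply P3, P5→P1, P6 and equate their P1, P6 entries.
Row 1 is now all distinguished symbols — the join is lossless.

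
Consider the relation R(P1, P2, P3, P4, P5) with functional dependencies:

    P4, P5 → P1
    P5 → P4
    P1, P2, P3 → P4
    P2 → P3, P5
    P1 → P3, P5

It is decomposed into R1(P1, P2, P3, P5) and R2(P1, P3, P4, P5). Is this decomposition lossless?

Common attributes: R1 ∩ R2 = {P1, P3, P5}.
Closure of {P1, P3, P5}: P5 → P4 applies, adding P4. So (P1, P3, P5)⁺ = {P1, P3, P4, P5}.
This closure contains every attribute of R2, so R1 ∩ R2 → R2. The join is lossless.

Yes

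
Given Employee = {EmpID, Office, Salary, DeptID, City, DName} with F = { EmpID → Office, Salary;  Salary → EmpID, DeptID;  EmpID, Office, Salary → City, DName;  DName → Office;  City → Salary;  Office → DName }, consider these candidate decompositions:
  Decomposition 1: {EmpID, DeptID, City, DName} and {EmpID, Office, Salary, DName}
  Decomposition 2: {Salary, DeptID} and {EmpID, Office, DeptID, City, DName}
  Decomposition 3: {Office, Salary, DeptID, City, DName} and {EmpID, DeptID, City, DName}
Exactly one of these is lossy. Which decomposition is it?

Decomposition 1: common = {EmpID, DName}, closure = {EmpID, Office, Salary, DeptID, City, DName} → lossless.
Decomposition 2: common = {DeptID}, closure = {DeptID} → lossy.
Decomposition 3: common = {DeptID, City, DName}, closure = {EmpID, Office, Salary, DeptID, City, DName} → lossless.

Decomposition 2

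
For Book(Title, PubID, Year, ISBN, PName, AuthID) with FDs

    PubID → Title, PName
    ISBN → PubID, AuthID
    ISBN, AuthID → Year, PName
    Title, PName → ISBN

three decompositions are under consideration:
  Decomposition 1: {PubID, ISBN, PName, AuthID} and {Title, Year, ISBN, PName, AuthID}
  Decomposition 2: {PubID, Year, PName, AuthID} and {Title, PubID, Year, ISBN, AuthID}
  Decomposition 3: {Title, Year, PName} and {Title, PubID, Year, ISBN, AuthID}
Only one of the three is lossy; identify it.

Decomposition 1: common = {ISBN, PName, AuthID}, closure = {Title, PubID, Year, ISBN, PName, AuthID} → lossless.
Decomposition 2: common = {PubID, Year, AuthID}, closure = {Title, PubID, Year, ISBN, PName, AuthID} → lossless.
Decomposition 3: common = {Title, Year}, closure = {Title, Year} → lossy.

Decomposition 3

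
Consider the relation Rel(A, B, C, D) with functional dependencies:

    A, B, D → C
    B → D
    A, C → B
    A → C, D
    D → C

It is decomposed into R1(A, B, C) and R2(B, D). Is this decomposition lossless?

Yes

Common attributes: R1 ∩ R2 = {B}.
Closure of {B}: B → D applies, adding D; D → C applies, adding C. So (B)⁺ = {B, C, D}.
This closure contains every attribute of R2, so R1 ∩ R2 → R2. The join is lossless.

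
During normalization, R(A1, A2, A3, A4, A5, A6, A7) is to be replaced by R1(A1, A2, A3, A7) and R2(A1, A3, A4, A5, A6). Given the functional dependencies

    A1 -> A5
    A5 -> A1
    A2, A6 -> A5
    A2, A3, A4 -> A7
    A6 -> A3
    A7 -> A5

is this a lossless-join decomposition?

Common attributes: R1 ∩ R2 = {A1, A3}.
Closure of {A1, A3}: A1 → A5 applies, adding A5. So (A1, A3)⁺ = {A1, A3, A5}.
The closure contains neither all of R1 = {A1, A2, A3, A7} nor all of R2 = {A1, A3, A4, A5, A6}, so the common attributes are not a superkey of either fragment. The join is lossy.

No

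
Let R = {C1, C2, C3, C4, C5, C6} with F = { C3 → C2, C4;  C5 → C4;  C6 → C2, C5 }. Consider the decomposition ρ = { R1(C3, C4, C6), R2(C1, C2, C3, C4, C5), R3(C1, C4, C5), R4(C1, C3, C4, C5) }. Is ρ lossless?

No

Chase test. Columns are C1, C2, C3, C4, C5, C6; row i has aⱼ where attribute j ∈ Ri, else bᵢⱼ.
Initial tableau (one row per fragment):
  row 1: b11 b12 a3 a4 b15 a6
  row 2: a1 a2 a3 a4 a5 b26
  row 3: a1 b32 b33 a4 a5 b36
  row 4: a1 b42 a3 a4 a5 b46
Rows 1 and 2 agree on C3; apply C3→C2, C4 and equate their C2, C4 entries.
Rows 1 and 4 agree on C3; apply C3→C2, C4 and equate their C2, C4 entries.
No row becomes fully distinguished — the join is lossy.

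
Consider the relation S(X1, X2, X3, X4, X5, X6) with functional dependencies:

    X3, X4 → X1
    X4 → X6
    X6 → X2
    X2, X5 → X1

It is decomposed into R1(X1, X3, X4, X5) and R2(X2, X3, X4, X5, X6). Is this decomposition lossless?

Common attributes: R1 ∩ R2 = {X3, X4, X5}.
Closure of {X3, X4, X5}: X3, X4 → X1 applies, adding X1; X4 → X6 applies, adding X6; X6 → X2 applies, adding X2. So (X3, X4, X5)⁺ = {X1, X2, X3, X4, X5, X6}.
This closure contains every attribute of R1, so R1 ∩ R2 → R1. The join is lossless.

Yes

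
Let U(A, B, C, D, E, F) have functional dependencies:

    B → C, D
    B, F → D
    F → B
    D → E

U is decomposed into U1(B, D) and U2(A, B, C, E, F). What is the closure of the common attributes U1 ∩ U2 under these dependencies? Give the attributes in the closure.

U1 ∩ U2 = {B}.
B → C, D applies, adding C, D
D → E applies, adding E
Closure: {B, C, D, E}.

B, C, D, E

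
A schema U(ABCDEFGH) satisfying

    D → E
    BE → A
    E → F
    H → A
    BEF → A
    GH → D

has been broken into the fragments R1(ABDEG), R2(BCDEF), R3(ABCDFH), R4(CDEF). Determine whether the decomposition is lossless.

Chase test. Columns are ABCDEFGH; row i has aⱼ where attribute j ∈ Ri, else bᵢⱼ.
Initial tableau (one row per fragment):
  row 1: a1 a2 b13 a4 a5 b16 a7 b18
  row 2: b21 a2 a3 a4 a5 a6 b27 b28
  row 3: a1 a2 a3 a4 b35 a6 b37 a8
  row 4: b41 b42 a3 a4 a5 a6 b47 b48
Rows 1 and 3 agree on D; apply D→E and equate their E entries.
Rows 1 and 2 agree on BE; apply BE→A and equate their A entries.
Rows 1 and 2 agree on E; apply E→F and equate their F entries.
No row becomes fully distinguished — the join is lossy.

No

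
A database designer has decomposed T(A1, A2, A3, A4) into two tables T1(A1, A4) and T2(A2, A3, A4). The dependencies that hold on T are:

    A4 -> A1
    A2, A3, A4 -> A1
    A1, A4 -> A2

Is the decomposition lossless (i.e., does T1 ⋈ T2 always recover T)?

Yes

Common attributes: T1 ∩ T2 = {A4}.
Closure of {A4}: A4 → A1 applies, adding A1; A1, A4 → A2 applies, adding A2. So (A4)⁺ = {A1, A2, A4}.
This closure contains every attribute of T1, so T1 ∩ T2 → T1. The join is lossless.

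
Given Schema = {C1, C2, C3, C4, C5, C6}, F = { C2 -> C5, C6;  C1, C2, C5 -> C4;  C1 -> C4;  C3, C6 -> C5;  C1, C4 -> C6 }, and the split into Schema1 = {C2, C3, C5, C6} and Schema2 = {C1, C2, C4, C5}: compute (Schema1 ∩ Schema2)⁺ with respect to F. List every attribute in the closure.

Schema1 ∩ Schema2 = {C2, C5}.
C2 → C5, C6 applies, adding C6
Closure: {C2, C5, C6}.

C2, C5, C6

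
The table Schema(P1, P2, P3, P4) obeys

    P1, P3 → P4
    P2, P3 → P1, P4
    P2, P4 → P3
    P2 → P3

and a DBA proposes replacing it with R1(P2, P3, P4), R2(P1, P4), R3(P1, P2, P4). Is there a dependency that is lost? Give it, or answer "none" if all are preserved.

P1, P3 → P4

Check P1, P3 → P4: no single fragment contains all of {P1, P3, P4}, and the restricted closure of {P1, P3} across the fragments never reaches {P4}.
P2, P3 → P1, P4 is preserved.
P2, P4 → P3 is preserved.
P2 → P3 is preserved.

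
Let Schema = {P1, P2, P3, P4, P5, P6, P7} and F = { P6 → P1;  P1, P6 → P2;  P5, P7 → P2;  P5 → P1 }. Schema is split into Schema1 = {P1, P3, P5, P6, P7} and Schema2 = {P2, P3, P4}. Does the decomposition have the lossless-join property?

No

Common attributes: Schema1 ∩ Schema2 = {P3}.
No dependency enlarges {P3}, so (P3)⁺ = {P3}.
The closure contains neither all of Schema1 = {P1, P3, P5, P6, P7} nor all of Schema2 = {P2, P3, P4}, so the common attributes are not a superkey of either fragment. The join is lossy.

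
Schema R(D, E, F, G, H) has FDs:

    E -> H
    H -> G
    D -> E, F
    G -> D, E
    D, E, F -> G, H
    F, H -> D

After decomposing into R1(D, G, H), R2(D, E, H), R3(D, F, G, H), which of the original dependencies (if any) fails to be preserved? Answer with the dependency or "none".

E → H lies within R2.
H → G lies within R1.
D → E, F: restricted closure across fragments reaches E, F.
G → D, E: restricted closure across fragments reaches D, E.
D, E, F → G, H: restricted closure across fragments reaches G, H.
F, H → D lies within R3.
Every dependency is enforceable on the fragments, so the decomposition is dependency-preserving.

none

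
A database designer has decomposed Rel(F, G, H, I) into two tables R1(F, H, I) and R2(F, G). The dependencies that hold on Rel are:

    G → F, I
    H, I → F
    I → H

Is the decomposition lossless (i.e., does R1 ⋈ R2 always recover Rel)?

No

Common attributes: R1 ∩ R2 = {F}.
No dependency enlarges {F}, so (F)⁺ = {F}.
The closure contains neither all of R1 = {F, H, I} nor all of R2 = {F, G}, so the common attributes are not a superkey of either fragment. The join is lossy.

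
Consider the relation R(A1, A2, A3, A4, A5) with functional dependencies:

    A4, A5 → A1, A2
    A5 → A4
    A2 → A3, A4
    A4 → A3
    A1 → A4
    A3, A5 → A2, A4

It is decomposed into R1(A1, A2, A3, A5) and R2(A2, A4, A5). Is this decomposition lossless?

Yes

Common attributes: R1 ∩ R2 = {A2, A5}.
Closure of {A2, A5}: A5 → A4 applies, adding A4; A2 → A3, A4 applies, adding A3; A4, A5 → A1, A2 applies, adding A1. So (A2, A5)⁺ = {A1, A2, A3, A4, A5}.
This closure contains every attribute of R1, so R1 ∩ R2 → R1. The join is lossless.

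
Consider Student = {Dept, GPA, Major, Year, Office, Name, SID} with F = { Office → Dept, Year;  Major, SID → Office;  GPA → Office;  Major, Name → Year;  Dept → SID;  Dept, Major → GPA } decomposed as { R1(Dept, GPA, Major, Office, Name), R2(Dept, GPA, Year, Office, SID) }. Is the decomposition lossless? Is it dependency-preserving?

Lossless test: (Dept, GPA, Office)⁺ = {Dept, GPA, Year, Office, SID}, which contains all of one fragment — lossless.
Dependency preservation: the restricted closure of {Major, SID} across the fragments never reaches {Office}, so Major, SID → Office cannot be enforced without a join — not preserved.

lossless but not dependency-preserving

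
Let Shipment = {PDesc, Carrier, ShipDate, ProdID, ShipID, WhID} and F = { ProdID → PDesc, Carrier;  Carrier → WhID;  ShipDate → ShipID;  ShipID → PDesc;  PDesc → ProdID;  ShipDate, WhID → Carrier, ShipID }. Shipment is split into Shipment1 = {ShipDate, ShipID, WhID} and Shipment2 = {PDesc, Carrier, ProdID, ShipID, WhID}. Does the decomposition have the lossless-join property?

Common attributes: Shipment1 ∩ Shipment2 = {ShipID, WhID}.
Closure of {ShipID, WhID}: ShipID → PDesc applies, adding PDesc; PDesc → ProdID applies, adding ProdID; ProdID → PDesc, Carrier applies, adding Carrier. So (ShipID, WhID)⁺ = {PDesc, Carrier, ProdID, ShipID, WhID}.
This closure contains every attribute of Shipment2, so Shipment1 ∩ Shipment2 → Shipment2. The join is lossless.

Yes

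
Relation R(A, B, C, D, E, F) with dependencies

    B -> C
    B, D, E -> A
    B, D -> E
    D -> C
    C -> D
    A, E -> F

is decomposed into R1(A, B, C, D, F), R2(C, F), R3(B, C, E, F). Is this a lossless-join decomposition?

Chase test. Columns are A, B, C, D, E, F; row i has aⱼ where attribute j ∈ Ri, else bᵢⱼ.
Initial tableau (one row per fragment):
  row 1: a1 a2 a3 a4 b15 a6
  row 2: b21 b22 a3 b24 b25 a6
  row 3: b31 a2 a3 b34 a5 a6
Rows 1 and 2 agree on C; apply C→D and equate their D entries.
Rows 1 and 3 agree on C; apply C→D and equate their D entries.
Rows 1 and 3 agree on B, D; apply B, D→E and equate their E entries.
Rows 1 and 3 agree on B, D, E; apply B, D, E→A and equate their A entries.
Row 1 is now all distinguished symbols — the join is lossless.

Yes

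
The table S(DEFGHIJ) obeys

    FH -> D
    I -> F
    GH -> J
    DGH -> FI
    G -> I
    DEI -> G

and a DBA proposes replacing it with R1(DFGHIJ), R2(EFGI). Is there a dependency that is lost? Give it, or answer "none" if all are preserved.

DEI -> G

Check DEI → G: no single fragment contains all of {DEGI}, and the restricted closure of {DEI} across the fragments never reaches {G}.
FH → D is preserved.
I → F is preserved.
GH → J is preserved.
DGH → FI is preserved.
G → I is preserved.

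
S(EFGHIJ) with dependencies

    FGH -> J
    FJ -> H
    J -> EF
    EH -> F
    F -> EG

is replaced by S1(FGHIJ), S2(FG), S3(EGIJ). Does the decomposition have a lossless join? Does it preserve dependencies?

lossless but not dependency-preserving

Lossless test (chase): Rows 1 and 3 agree on J; apply J→EF and equate their EF entries. Rows 1 and 2 agree on F; apply F→EG and equate their EG entries. Rows 1 and 3 agree on FJ; apply FJ→H and equate their H entries. Row 1 is now all distinguished symbols — the join is lossless.
Dependency preservation: the restricted closure of {EH} across the fragments never reaches {F}, so EH → F cannot be enforced without a join — not preserved.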